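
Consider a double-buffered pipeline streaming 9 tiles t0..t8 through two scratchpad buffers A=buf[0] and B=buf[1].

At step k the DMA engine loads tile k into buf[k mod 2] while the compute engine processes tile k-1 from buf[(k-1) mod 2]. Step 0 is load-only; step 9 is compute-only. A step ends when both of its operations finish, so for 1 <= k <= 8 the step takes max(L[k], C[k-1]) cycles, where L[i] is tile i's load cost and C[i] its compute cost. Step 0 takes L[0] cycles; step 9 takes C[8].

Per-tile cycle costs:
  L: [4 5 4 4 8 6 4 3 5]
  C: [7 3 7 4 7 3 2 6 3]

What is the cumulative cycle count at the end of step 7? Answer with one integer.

end_cycle[7] = 44

  0. 4=4c; end=4; A:t0 B:-
  1. max(5,7)=7c; end=11; A:t0 B:t1
  2. max(4,3)=4c; end=15; A:t2 B:t1
  3. max(4,7)=7c; end=22; A:t2 B:t3
  4. max(8,4)=8c; end=30; A:t4 B:t3
  5. max(6,7)=7c; end=37; A:t4 B:t5
  6. max(4,3)=4c; end=41; A:t6 B:t5
  7. max(3,2)=3c; end=44; A:t6 B:t7
  8. max(5,6)=6c; end=50; A:t8 B:t7
  9. 3=3c; end=53; A:t8 B:t7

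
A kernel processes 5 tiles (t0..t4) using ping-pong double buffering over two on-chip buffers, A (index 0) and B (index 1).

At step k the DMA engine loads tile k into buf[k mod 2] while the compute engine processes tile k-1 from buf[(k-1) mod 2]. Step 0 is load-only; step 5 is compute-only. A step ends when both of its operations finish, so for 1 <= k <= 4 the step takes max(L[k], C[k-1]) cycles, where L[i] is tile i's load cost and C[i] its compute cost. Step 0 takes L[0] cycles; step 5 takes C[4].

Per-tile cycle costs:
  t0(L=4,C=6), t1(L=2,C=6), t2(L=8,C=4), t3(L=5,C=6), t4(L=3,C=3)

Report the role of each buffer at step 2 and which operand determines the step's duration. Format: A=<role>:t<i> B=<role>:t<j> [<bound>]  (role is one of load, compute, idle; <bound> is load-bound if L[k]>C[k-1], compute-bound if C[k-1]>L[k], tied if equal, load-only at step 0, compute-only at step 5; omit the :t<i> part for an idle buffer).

k=0 load=t0/4c comp=- wait=4 total=4
k=1 load=t1/2c comp=t0/6c wait=6 total=10
k=2 load=t2/8c comp=t1/6c wait=8 total=18
k=3 load=t3/5c comp=t2/4c wait=5 total=23
k=4 load=t4/3c comp=t3/6c wait=6 total=29
k=5 load=- comp=t4/3c wait=3 total=32

step 2: A=load:t2 B=compute:t1 [load-bound]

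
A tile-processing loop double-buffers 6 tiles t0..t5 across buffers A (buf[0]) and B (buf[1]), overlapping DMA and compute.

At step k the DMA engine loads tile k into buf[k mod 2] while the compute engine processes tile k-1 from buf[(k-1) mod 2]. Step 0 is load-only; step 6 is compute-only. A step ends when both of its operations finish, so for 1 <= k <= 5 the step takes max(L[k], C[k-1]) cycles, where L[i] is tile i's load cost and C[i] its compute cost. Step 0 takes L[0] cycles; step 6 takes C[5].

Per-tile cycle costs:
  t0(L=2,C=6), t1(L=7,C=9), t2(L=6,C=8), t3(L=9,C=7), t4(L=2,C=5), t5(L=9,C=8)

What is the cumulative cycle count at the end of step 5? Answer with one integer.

end_cycle[5] = 43

  0. 2=2c; end=2; A:t0 B:-
  1. max(7,6)=7c; end=9; A:t0 B:t1
  2. max(6,9)=9c; end=18; A:t2 B:t1
  3. max(9,8)=9c; end=27; A:t2 B:t3
  4. max(2,7)=7c; end=34; A:t4 B:t3
  5. max(9,5)=9c; end=43; A:t4 B:t5
  6. 8=8c; end=51; A:t4 B:t5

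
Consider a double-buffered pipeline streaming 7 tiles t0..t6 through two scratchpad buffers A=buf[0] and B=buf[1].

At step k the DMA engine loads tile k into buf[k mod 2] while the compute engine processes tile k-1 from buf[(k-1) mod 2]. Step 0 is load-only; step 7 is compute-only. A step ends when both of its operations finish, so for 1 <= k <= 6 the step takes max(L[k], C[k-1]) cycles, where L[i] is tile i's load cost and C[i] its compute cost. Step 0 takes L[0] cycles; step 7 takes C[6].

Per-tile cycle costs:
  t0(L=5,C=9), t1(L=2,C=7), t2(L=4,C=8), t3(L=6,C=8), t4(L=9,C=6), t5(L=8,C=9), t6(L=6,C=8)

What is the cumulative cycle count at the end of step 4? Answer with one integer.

end_cycle[4] = 38

k=0 load=t0/5c comp=- wait=5 total=5
k=1 load=t1/2c comp=t0/9c wait=9 total=14
k=2 load=t2/4c comp=t1/7c wait=7 total=21
k=3 load=t3/6c comp=t2/8c wait=8 total=29
k=4 load=t4/9c comp=t3/8c wait=9 total=38
k=5 load=t5/8c comp=t4/6c wait=8 total=46
k=6 load=t6/6c comp=t5/9c wait=9 total=55
k=7 load=- comp=t6/8c wait=8 total=63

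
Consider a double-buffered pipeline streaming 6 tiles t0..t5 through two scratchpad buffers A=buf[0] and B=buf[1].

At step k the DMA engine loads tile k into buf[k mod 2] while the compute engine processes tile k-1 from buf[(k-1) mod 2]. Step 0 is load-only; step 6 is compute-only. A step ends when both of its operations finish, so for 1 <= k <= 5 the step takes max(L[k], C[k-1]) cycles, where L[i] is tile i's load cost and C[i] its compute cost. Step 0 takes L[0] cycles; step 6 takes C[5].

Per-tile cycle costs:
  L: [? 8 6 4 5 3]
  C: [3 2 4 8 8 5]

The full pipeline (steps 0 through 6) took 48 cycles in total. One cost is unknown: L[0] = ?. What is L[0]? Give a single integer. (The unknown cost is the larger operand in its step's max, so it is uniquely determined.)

step 0 = dur = L[0]=? = L[0]  (unknown; binding)
step 1 = dur = max(L[1]=8, C[0]=3) = 8
step 2 = dur = max(L[2]=6, C[1]=2) = 6
step 3 = dur = max(L[3]=4, C[2]=4) = 4
step 4 = dur = max(L[4]=5, C[3]=8) = 8
step 5 = dur = max(L[5]=3, C[4]=8) = 8
step 6 = dur = C[5]=5 = 5
sum of known step durations = 39
dur[0] = total - known = 48 - 39 = 9
L[0] is the binding max in step 0, so L[0] = dur[0] = 9

L[0] = 9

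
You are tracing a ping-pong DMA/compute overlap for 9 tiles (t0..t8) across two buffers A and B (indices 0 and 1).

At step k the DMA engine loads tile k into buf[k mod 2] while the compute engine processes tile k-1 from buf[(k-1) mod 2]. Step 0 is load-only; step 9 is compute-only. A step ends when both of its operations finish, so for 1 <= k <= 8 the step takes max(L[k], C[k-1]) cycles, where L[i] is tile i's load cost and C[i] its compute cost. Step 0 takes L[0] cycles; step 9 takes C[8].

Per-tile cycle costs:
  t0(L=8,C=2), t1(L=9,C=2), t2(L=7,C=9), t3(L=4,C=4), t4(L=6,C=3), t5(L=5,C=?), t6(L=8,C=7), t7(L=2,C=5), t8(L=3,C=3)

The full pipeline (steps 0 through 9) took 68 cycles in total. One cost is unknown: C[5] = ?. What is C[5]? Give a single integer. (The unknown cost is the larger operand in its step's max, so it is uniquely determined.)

step 0: dur = L[0]=8 = 8
step 1: dur = max(L[1]=9, C[0]=2) = 9
step 2: dur = max(L[2]=7, C[1]=2) = 7
step 3: dur = max(L[3]=4, C[2]=9) = 9
step 4: dur = max(L[4]=6, C[3]=4) = 6
step 5: dur = max(L[5]=5, C[4]=3) = 5
step 6: dur = max(L[6]=8, C[5]=?) = C[5]  (unknown; binding)
step 7: dur = max(L[7]=2, C[6]=7) = 7
step 8: dur = max(L[8]=3, C[7]=5) = 5
step 9: dur = C[8]=3 = 3
sum of known step durations = 59
dur[6] = total - known = 68 - 59 = 9
C[5] is the binding max in step 6, so C[5] = dur[6] = 9

C[5] = 9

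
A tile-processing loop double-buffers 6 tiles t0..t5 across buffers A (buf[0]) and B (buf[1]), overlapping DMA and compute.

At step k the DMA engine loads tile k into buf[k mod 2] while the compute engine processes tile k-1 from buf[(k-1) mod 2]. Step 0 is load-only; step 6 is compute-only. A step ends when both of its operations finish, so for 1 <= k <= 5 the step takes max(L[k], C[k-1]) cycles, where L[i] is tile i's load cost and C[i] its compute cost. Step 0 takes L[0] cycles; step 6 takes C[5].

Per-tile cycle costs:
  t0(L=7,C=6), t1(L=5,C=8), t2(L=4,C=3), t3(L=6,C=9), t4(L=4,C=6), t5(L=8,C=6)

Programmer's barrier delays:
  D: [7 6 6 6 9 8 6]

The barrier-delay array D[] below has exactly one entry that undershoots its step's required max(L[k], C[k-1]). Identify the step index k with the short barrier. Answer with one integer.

hazard at step 2

k=0 barrier L[0]=7→7c, D[0]=7 ok
k=1 barrier max(L[1]=5,C[0]=6)→6c, D[1]=6 ok
k=2 barrier max(L[2]=4,C[1]=8)→8c, D[2]=6 SHORT
k=3 barrier max(L[3]=6,C[2]=3)→6c, D[3]=6 ok
k=4 barrier max(L[4]=4,C[3]=9)→9c, D[4]=9 ok
k=5 barrier max(L[5]=8,C[4]=6)→8c, D[5]=8 ok
k=6 barrier C[5]=6→6c, D[6]=6 ok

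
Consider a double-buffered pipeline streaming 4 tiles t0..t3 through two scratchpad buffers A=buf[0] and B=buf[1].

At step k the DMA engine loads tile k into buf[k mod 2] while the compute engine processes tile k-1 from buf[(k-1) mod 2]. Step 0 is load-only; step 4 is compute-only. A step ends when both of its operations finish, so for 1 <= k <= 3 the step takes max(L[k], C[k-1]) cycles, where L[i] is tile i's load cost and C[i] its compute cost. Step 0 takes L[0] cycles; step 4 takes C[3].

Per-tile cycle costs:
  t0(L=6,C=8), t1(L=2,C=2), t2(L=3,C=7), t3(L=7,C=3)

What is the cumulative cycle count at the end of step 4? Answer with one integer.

end_cycle[4] = 27

k=0 load=t0/6c comp=- wait=6 total=6
k=1 load=t1/2c comp=t0/8c wait=8 total=14
k=2 load=t2/3c comp=t1/2c wait=3 total=17
k=3 load=t3/7c comp=t2/7c wait=7 total=24
k=4 load=- comp=t3/3c wait=3 total=27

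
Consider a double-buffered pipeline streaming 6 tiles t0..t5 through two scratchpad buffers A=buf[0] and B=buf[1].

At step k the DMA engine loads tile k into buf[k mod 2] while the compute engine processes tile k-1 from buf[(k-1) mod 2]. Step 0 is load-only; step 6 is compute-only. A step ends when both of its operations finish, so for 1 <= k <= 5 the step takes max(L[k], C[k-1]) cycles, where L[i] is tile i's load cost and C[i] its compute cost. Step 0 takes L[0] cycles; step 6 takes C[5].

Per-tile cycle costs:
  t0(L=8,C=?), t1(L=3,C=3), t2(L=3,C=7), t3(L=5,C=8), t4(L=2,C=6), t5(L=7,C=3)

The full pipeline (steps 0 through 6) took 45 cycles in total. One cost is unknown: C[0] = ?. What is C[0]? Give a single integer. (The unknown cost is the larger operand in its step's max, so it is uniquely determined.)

step 0 = dur = L[0]=8 = 8
step 1 = dur = max(L[1]=3, C[0]=?) = C[0]  (unknown; binding)
step 2 = dur = max(L[2]=3, C[1]=3) = 3
step 3 = dur = max(L[3]=5, C[2]=7) = 7
step 4 = dur = max(L[4]=2, C[3]=8) = 8
step 5 = dur = max(L[5]=7, C[4]=6) = 7
step 6 = dur = C[5]=3 = 3
sum of known step durations = 36
dur[1] = total - known = 45 - 36 = 9
C[0] is the binding max in step 1, so C[0] = dur[1] = 9

C[0] = 9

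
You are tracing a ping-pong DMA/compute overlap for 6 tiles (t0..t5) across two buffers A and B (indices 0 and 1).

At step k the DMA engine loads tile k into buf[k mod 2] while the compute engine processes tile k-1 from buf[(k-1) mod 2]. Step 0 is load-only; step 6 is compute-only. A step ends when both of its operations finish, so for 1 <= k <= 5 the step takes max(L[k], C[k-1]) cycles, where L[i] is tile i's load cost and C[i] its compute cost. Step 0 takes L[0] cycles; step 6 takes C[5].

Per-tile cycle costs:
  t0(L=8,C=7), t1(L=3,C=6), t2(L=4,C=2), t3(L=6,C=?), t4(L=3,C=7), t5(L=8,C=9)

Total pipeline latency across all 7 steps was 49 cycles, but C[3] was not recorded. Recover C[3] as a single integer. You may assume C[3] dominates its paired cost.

step 0 | dur = L[0]=8 = 8
step 1 | dur = max(L[1]=3, C[0]=7) = 7
step 2 | dur = max(L[2]=4, C[1]=6) = 6
step 3 | dur = max(L[3]=6, C[2]=2) = 6
step 4 | dur = max(L[4]=3, C[3]=?) = C[3]  (unknown; binding)
step 5 | dur = max(L[5]=8, C[4]=7) = 8
step 6 | dur = C[5]=9 = 9
sum of known step durations = 44
dur[4] = total - known = 49 - 44 = 5
C[3] is the binding max in step 4, so C[3] = dur[4] = 5

C[3] = 5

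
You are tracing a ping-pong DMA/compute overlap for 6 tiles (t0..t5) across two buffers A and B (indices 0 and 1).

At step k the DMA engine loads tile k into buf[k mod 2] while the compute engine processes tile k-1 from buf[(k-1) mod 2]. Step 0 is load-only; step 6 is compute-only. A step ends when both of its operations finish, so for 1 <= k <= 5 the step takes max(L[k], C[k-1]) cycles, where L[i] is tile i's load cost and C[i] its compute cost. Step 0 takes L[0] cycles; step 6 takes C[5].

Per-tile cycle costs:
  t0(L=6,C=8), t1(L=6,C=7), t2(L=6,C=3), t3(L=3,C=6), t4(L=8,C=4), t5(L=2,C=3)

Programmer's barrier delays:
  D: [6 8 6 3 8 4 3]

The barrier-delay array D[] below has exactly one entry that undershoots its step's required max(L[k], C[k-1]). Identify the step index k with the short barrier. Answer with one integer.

hazard at step 2

[0] required=L[0]=6=6 vs D=6 ok
[1] required=max(L[1]=6,C[0]=8)=8 vs D=8 ok
[2] required=max(L[2]=6,C[1]=7)=7 vs D=6 SHORT
[3] required=max(L[3]=3,C[2]=3)=3 vs D=3 ok
[4] required=max(L[4]=8,C[3]=6)=8 vs D=8 ok
[5] required=max(L[5]=2,C[4]=4)=4 vs D=4 ok
[6] required=C[5]=3=3 vs D=3 ok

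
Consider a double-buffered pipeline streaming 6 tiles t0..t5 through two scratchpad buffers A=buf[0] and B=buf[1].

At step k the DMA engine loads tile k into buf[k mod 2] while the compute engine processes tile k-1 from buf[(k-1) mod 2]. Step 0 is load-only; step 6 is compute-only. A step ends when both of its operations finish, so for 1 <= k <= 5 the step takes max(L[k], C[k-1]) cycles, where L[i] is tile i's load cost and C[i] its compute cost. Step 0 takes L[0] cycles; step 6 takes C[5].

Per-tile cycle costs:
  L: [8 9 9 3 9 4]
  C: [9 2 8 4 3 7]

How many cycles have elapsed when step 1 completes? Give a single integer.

end_cycle[1] = 17

  0. 8=8c; end=8; A:t0 B:-
  1. max(9,9)=9c; end=17; A:t0 B:t1
  2. max(9,2)=9c; end=26; A:t2 B:t1
  3. max(3,8)=8c; end=34; A:t2 B:t3
  4. max(9,4)=9c; end=43; A:t4 B:t3
  5. max(4,3)=4c; end=47; A:t4 B:t5
  6. 7=7c; end=54; A:t4 B:t5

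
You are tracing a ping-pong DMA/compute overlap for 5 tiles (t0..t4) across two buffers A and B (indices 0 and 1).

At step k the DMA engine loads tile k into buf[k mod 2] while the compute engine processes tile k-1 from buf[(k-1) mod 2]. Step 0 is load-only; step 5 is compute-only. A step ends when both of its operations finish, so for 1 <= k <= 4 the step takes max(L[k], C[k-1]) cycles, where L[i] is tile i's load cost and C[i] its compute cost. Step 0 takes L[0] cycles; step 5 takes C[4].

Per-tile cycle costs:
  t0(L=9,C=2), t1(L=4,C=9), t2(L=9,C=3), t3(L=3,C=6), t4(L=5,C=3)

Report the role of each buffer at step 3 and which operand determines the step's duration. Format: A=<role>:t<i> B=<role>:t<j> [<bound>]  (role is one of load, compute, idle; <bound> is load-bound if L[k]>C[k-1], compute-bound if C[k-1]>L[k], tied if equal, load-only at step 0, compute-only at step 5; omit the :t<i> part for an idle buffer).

k=0 load=t0/9c comp=- wait=9 total=9
k=1 load=t1/4c comp=t0/2c wait=4 total=13
k=2 load=t2/9c comp=t1/9c wait=9 total=22
k=3 load=t3/3c comp=t2/3c wait=3 total=25
k=4 load=t4/5c comp=t3/6c wait=6 total=31
k=5 load=- comp=t4/3c wait=3 total=34

step 3: A=compute:t2 B=load:t3 [tied]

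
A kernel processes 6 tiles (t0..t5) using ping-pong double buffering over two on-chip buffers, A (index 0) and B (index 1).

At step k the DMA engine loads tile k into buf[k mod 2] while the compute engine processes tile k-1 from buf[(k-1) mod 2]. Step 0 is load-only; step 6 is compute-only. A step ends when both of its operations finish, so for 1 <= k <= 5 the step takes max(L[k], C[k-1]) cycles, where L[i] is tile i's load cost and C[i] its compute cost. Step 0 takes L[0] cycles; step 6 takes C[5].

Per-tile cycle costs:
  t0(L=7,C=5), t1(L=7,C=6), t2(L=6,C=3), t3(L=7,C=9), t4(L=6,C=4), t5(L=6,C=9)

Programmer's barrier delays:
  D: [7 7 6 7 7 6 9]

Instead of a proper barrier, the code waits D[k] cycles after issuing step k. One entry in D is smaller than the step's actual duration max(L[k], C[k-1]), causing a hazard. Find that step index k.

step 0: need L[0]=7 = 7; D[0]=7 ok
step 1: need max(L[1]=7,C[0]=5) = 7; D[1]=7 ok
step 2: need max(L[2]=6,C[1]=6) = 6; D[2]=6 ok
step 3: need max(L[3]=7,C[2]=3) = 7; D[3]=7 ok
step 4: need max(L[4]=6,C[3]=9) = 9; D[4]=7 SHORT
step 5: need max(L[5]=6,C[4]=4) = 6; D[5]=6 ok
step 6: need C[5]=9 = 9; D[6]=9 ok

hazard at step 4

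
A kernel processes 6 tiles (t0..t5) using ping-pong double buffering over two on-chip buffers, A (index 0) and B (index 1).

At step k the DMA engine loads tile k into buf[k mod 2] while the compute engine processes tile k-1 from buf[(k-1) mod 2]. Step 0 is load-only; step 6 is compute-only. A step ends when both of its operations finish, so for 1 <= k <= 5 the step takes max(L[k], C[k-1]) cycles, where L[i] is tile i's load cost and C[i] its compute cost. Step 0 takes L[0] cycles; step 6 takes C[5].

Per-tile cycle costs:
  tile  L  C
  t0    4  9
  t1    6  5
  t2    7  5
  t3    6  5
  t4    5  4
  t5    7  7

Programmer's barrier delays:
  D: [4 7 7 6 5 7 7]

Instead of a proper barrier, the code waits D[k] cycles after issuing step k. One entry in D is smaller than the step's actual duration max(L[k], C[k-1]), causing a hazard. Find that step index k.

k=0 barrier L[0]=4→4c, D[0]=4 ok
k=1 barrier max(L[1]=6,C[0]=9)→9c, D[1]=7 SHORT
k=2 barrier max(L[2]=7,C[1]=5)→7c, D[2]=7 ok
k=3 barrier max(L[3]=6,C[2]=5)→6c, D[3]=6 ok
k=4 barrier max(L[4]=5,C[3]=5)→5c, D[4]=5 ok
k=5 barrier max(L[5]=7,C[4]=4)→7c, D[5]=7 ok
k=6 barrier C[5]=7→7c, D[6]=7 ok

hazard at step 1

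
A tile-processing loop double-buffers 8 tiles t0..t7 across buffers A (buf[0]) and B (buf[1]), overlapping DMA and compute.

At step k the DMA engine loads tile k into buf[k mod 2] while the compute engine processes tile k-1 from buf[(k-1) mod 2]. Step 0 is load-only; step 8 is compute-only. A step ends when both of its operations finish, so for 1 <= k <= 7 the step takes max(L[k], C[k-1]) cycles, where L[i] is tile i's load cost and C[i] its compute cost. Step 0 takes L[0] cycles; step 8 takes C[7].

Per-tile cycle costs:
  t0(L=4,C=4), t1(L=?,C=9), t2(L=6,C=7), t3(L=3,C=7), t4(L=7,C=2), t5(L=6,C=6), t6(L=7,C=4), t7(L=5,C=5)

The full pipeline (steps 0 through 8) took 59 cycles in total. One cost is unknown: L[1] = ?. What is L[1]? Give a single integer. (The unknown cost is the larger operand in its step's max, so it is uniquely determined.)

step 0 → dur = L[0]=4 = 4
step 1 → dur = max(L[1]=?, C[0]=4) = L[1]  (unknown; binding)
step 2 → dur = max(L[2]=6, C[1]=9) = 9
step 3 → dur = max(L[3]=3, C[2]=7) = 7
step 4 → dur = max(L[4]=7, C[3]=7) = 7
step 5 → dur = max(L[5]=6, C[4]=2) = 6
step 6 → dur = max(L[6]=7, C[5]=6) = 7
step 7 → dur = max(L[7]=5, C[6]=4) = 5
step 8 → dur = C[7]=5 = 5
sum of known step durations = 50
dur[1] = total - known = 59 - 50 = 9
L[1] is the binding max in step 1, so L[1] = dur[1] = 9

L[1] = 9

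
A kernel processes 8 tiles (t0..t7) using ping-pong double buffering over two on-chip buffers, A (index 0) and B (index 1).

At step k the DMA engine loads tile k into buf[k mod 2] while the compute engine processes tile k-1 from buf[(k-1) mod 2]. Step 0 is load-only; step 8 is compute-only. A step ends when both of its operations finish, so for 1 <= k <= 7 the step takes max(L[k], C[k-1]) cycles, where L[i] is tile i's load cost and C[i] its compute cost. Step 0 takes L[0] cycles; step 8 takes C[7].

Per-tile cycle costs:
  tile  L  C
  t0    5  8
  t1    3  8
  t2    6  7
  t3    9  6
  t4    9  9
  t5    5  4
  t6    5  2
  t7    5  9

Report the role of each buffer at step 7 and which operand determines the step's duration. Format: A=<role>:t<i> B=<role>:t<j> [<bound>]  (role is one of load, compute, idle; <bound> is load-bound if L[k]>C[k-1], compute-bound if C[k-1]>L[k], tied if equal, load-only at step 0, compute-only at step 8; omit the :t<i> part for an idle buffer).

[0] DMA t0→A (5c) ∥ CU idle ⇒ 5c, clock 5
[1] DMA t1→B (3c) ∥ CU A:t0 (8c) ⇒ 8c, clock 13
[2] DMA t2→A (6c) ∥ CU B:t1 (8c) ⇒ 8c, clock 21
[3] DMA t3→B (9c) ∥ CU A:t2 (7c) ⇒ 9c, clock 30
[4] DMA t4→A (9c) ∥ CU B:t3 (6c) ⇒ 9c, clock 39
[5] DMA t5→B (5c) ∥ CU A:t4 (9c) ⇒ 9c, clock 48
[6] DMA t6→A (5c) ∥ CU B:t5 (4c) ⇒ 5c, clock 53
[7] DMA t7→B (5c) ∥ CU A:t6 (2c) ⇒ 5c, clock 58
[8] DMA idle ∥ CU B:t7 (9c) ⇒ 9c, clock 67

step 7: A=compute:t6 B=load:t7 [load-bound]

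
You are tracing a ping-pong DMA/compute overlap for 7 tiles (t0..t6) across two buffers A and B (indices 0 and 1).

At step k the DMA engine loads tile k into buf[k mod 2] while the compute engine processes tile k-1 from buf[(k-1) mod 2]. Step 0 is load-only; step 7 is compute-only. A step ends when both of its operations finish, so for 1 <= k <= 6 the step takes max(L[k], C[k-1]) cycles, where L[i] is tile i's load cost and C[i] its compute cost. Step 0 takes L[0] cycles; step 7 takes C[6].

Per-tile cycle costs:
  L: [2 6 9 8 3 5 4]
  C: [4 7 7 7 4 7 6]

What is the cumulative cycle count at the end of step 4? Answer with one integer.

end_cycle[4] = 32

  0. 2=2c; end=2; A:t0 B:-
  1. max(6,4)=6c; end=8; A:t0 B:t1
  2. max(9,7)=9c; end=17; A:t2 B:t1
  3. max(8,7)=8c; end=25; A:t2 B:t3
  4. max(3,7)=7c; end=32; A:t4 B:t3
  5. max(5,4)=5c; end=37; A:t4 B:t5
  6. max(4,7)=7c; end=44; A:t6 B:t5
  7. 6=6c; end=50; A:t6 B:t5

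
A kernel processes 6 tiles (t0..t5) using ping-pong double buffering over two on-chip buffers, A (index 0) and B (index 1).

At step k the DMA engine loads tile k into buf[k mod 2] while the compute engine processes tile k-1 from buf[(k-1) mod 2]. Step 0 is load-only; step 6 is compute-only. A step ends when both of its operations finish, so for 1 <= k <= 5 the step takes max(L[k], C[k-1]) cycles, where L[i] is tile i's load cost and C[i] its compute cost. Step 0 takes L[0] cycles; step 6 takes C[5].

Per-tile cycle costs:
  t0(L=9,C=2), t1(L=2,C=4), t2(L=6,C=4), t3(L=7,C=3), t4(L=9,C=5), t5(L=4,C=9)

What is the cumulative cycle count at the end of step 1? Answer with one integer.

end_cycle[1] = 11

step 0: L[0]=9 → dur=9, Σ=9 | A=load:t0 B=idle [load-only]
step 1: L[1]=2 C[0]=2 → dur=2, Σ=11 | A=compute:t0 B=load:t1 [tied]
step 2: L[2]=6 C[1]=4 → dur=6, Σ=17 | A=load:t2 B=compute:t1 [load-bound]
step 3: L[3]=7 C[2]=4 → dur=7, Σ=24 | A=compute:t2 B=load:t3 [load-bound]
step 4: L[4]=9 C[3]=3 → dur=9, Σ=33 | A=load:t4 B=compute:t3 [load-bound]
step 5: L[5]=4 C[4]=5 → dur=5, Σ=38 | A=compute:t4 B=load:t5 [compute-bound]
step 6: C[5]=9 → dur=9, Σ=47 | A=idle B=compute:t5 [compute-only]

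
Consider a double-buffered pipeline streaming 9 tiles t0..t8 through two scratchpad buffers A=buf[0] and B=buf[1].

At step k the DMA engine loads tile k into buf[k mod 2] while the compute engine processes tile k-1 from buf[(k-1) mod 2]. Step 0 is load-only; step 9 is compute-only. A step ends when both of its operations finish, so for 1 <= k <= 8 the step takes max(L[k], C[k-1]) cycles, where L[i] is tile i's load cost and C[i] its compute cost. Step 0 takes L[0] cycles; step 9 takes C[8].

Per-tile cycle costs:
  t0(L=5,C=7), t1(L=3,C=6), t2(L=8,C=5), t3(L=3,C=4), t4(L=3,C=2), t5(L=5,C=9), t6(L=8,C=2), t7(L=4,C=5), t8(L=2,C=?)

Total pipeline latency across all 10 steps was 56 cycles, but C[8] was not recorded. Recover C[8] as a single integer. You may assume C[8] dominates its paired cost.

step 0 = dur = L[0]=5 = 5
step 1 = dur = max(L[1]=3, C[0]=7) = 7
step 2 = dur = max(L[2]=8, C[1]=6) = 8
step 3 = dur = max(L[3]=3, C[2]=5) = 5
step 4 = dur = max(L[4]=3, C[3]=4) = 4
step 5 = dur = max(L[5]=5, C[4]=2) = 5
step 6 = dur = max(L[6]=8, C[5]=9) = 9
step 7 = dur = max(L[7]=4, C[6]=2) = 4
step 8 = dur = max(L[8]=2, C[7]=5) = 5
step 9 = dur = C[8]=? = C[8]  (unknown; binding)
sum of known step durations = 52
dur[9] = total - known = 56 - 52 = 4
C[8] is the binding max in step 9, so C[8] = dur[9] = 4

C[8] = 4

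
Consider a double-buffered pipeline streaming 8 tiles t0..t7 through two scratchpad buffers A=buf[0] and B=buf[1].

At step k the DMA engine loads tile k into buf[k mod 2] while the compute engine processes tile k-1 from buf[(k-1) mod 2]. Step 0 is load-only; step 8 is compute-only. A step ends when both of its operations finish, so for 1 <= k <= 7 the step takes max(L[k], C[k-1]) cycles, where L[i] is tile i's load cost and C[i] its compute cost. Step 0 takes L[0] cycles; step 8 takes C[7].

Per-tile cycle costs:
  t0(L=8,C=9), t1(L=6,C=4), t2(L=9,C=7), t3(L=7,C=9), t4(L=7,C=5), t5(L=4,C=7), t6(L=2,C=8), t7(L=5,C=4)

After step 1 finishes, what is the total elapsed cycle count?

end_cycle[1] = 17

[0] DMA t0→A (8c) ∥ CU idle ⇒ 8c, clock 8
[1] DMA t1→B (6c) ∥ CU A:t0 (9c) ⇒ 9c, clock 17
[2] DMA t2→A (9c) ∥ CU B:t1 (4c) ⇒ 9c, clock 26
[3] DMA t3→B (7c) ∥ CU A:t2 (7c) ⇒ 7c, clock 33
[4] DMA t4→A (7c) ∥ CU B:t3 (9c) ⇒ 9c, clock 42
[5] DMA t5→B (4c) ∥ CU A:t4 (5c) ⇒ 5c, clock 47
[6] DMA t6→A (2c) ∥ CU B:t5 (7c) ⇒ 7c, clock 54
[7] DMA t7→B (5c) ∥ CU A:t6 (8c) ⇒ 8c, clock 62
[8] DMA idle ∥ CU B:t7 (4c) ⇒ 4c, clock 66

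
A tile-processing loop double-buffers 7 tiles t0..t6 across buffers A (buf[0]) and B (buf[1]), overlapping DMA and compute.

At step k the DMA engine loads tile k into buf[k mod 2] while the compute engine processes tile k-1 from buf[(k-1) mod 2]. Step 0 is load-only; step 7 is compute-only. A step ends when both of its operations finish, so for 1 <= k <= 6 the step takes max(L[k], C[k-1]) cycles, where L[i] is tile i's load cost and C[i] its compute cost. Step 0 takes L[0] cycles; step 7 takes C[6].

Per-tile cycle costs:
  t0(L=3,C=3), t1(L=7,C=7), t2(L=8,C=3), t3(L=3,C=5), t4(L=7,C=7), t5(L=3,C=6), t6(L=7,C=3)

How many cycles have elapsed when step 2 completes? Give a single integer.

end_cycle[2] = 18

[0] DMA t0→A (3c) ∥ CU idle ⇒ 3c, clock 3
[1] DMA t1→B (7c) ∥ CU A:t0 (3c) ⇒ 7c, clock 10
[2] DMA t2→A (8c) ∥ CU B:t1 (7c) ⇒ 8c, clock 18
[3] DMA t3→B (3c) ∥ CU A:t2 (3c) ⇒ 3c, clock 21
[4] DMA t4→A (7c) ∥ CU B:t3 (5c) ⇒ 7c, clock 28
[5] DMA t5→B (3c) ∥ CU A:t4 (7c) ⇒ 7c, clock 35
[6] DMA t6→A (7c) ∥ CU B:t5 (6c) ⇒ 7c, clock 42
[7] DMA idle ∥ CU A:t6 (3c) ⇒ 3c, clock 45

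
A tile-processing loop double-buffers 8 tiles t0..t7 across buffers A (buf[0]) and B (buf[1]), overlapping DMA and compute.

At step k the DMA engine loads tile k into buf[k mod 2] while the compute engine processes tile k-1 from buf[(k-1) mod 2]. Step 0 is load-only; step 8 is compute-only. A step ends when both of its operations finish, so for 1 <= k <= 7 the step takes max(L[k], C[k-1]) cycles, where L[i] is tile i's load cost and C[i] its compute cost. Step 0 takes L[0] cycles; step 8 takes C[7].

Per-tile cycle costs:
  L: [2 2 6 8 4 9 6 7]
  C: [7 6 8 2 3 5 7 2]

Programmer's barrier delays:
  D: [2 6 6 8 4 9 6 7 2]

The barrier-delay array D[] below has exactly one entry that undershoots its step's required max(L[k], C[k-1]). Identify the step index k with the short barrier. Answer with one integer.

k=0 barrier L[0]=2→2c, D[0]=2 ok
k=1 barrier max(L[1]=2,C[0]=7)→7c, D[1]=6 SHORT
k=2 barrier max(L[2]=6,C[1]=6)→6c, D[2]=6 ok
k=3 barrier max(L[3]=8,C[2]=8)→8c, D[3]=8 ok
k=4 barrier max(L[4]=4,C[3]=2)→4c, D[4]=4 ok
k=5 barrier max(L[5]=9,C[4]=3)→9c, D[5]=9 ok
k=6 barrier max(L[6]=6,C[5]=5)→6c, D[6]=6 ok
k=7 barrier max(L[7]=7,C[6]=7)→7c, D[7]=7 ok
k=8 barrier C[7]=2→2c, D[8]=2 ok

hazard at step 1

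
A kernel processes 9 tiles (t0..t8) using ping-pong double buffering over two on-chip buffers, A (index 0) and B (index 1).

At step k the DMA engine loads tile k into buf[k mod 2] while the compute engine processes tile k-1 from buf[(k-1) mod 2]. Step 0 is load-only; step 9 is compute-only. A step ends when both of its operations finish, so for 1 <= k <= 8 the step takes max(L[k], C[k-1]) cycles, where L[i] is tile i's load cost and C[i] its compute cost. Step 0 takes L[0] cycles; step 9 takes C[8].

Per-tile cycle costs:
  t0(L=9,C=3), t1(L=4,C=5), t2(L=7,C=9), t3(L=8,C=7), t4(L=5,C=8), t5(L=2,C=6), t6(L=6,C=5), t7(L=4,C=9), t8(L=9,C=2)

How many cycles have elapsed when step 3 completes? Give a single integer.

end_cycle[3] = 29

[0] DMA t0→A (9c) ∥ CU idle ⇒ 9c, clock 9
[1] DMA t1→B (4c) ∥ CU A:t0 (3c) ⇒ 4c, clock 13
[2] DMA t2→A (7c) ∥ CU B:t1 (5c) ⇒ 7c, clock 20
[3] DMA t3→B (8c) ∥ CU A:t2 (9c) ⇒ 9c, clock 29
[4] DMA t4→A (5c) ∥ CU B:t3 (7c) ⇒ 7c, clock 36
[5] DMA t5→B (2c) ∥ CU A:t4 (8c) ⇒ 8c, clock 44
[6] DMA t6→A (6c) ∥ CU B:t5 (6c) ⇒ 6c, clock 50
[7] DMA t7→B (4c) ∥ CU A:t6 (5c) ⇒ 5c, clock 55
[8] DMA t8→A (9c) ∥ CU B:t7 (9c) ⇒ 9c, clock 64
[9] DMA idle ∥ CU A:t8 (2c) ⇒ 2c, clock 66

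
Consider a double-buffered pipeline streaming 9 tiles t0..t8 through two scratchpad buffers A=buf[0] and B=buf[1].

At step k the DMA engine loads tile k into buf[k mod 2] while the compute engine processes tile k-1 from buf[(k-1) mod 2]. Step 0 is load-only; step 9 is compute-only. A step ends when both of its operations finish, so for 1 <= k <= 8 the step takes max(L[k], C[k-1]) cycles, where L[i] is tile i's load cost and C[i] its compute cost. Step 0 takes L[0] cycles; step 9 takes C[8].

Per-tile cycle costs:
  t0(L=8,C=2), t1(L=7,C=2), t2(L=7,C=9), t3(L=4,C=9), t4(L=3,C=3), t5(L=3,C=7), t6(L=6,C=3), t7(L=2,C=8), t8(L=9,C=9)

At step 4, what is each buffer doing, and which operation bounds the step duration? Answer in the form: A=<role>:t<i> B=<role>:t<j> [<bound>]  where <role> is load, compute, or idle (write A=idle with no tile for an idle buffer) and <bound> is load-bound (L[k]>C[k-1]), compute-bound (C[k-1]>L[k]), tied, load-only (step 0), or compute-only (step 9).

step 4: A=load:t4 B=compute:t3 [compute-bound]

  0. 8=8c; end=8; A:t0 B:-
  1. max(7,2)=7c; end=15; A:t0 B:t1
  2. max(7,2)=7c; end=22; A:t2 B:t1
  3. max(4,9)=9c; end=31; A:t2 B:t3
  4. max(3,9)=9c; end=40; A:t4 B:t3
  5. max(3,3)=3c; end=43; A:t4 B:t5
  6. max(6,7)=7c; end=50; A:t6 B:t5
  7. max(2,3)=3c; end=53; A:t6 B:t7
  8. max(9,8)=9c; end=62; A:t8 B:t7
  9. 9=9c; end=71; A:t8 B:t7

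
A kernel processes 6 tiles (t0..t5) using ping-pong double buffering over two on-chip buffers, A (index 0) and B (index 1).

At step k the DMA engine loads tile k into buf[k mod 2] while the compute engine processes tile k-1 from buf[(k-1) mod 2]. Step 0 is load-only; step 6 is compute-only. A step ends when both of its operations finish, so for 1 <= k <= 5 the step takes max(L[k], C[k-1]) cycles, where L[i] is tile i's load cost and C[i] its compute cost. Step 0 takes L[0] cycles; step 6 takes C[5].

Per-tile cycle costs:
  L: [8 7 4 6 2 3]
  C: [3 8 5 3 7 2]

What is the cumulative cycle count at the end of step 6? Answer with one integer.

end_cycle[6] = 41

k=0 load=t0/8c comp=- wait=8 total=8
k=1 load=t1/7c comp=t0/3c wait=7 total=15
k=2 load=t2/4c comp=t1/8c wait=8 total=23
k=3 load=t3/6c comp=t2/5c wait=6 total=29
k=4 load=t4/2c comp=t3/3c wait=3 total=32
k=5 load=t5/3c comp=t4/7c wait=7 total=39
k=6 load=- comp=t5/2c wait=2 total=41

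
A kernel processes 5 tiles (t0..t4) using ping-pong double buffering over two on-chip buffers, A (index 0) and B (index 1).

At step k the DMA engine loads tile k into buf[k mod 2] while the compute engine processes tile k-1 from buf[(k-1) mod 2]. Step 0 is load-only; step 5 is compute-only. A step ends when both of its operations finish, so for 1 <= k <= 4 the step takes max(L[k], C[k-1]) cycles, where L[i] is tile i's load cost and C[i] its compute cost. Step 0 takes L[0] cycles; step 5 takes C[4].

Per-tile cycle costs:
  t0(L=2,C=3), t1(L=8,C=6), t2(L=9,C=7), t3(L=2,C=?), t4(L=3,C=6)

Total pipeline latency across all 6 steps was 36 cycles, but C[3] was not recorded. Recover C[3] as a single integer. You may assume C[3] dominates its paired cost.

step 0 → dur = L[0]=2 = 2
step 1 → dur = max(L[1]=8, C[0]=3) = 8
step 2 → dur = max(L[2]=9, C[1]=6) = 9
step 3 → dur = max(L[3]=2, C[2]=7) = 7
step 4 → dur = max(L[4]=3, C[3]=?) = C[3]  (unknown; binding)
step 5 → dur = C[4]=6 = 6
sum of known step durations = 32
dur[4] = total - known = 36 - 32 = 4
C[3] is the binding max in step 4, so C[3] = dur[4] = 4

C[3] = 4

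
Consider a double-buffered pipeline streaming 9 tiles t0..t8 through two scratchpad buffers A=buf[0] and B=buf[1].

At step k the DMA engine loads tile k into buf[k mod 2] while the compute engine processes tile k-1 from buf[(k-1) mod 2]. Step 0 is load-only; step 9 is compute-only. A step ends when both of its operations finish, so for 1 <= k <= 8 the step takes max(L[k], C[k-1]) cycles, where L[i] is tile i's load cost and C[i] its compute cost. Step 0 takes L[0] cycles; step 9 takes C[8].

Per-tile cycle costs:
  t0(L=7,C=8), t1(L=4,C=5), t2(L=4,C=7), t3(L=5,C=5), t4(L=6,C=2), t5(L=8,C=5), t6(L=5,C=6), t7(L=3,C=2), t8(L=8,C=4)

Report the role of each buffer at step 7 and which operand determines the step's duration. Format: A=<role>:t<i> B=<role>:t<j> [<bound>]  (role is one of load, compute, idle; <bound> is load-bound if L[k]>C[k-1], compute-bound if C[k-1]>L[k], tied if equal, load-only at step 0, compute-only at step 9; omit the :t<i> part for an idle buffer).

k=0 load=t0/7c comp=- wait=7 total=7
k=1 load=t1/4c comp=t0/8c wait=8 total=15
k=2 load=t2/4c comp=t1/5c wait=5 total=20
k=3 load=t3/5c comp=t2/7c wait=7 total=27
k=4 load=t4/6c comp=t3/5c wait=6 total=33
k=5 load=t5/8c comp=t4/2c wait=8 total=41
k=6 load=t6/5c comp=t5/5c wait=5 total=46
k=7 load=t7/3c comp=t6/6c wait=6 total=52
k=8 load=t8/8c comp=t7/2c wait=8 total=60
k=9 load=- comp=t8/4c wait=4 total=64

step 7: A=compute:t6 B=load:t7 [compute-bound]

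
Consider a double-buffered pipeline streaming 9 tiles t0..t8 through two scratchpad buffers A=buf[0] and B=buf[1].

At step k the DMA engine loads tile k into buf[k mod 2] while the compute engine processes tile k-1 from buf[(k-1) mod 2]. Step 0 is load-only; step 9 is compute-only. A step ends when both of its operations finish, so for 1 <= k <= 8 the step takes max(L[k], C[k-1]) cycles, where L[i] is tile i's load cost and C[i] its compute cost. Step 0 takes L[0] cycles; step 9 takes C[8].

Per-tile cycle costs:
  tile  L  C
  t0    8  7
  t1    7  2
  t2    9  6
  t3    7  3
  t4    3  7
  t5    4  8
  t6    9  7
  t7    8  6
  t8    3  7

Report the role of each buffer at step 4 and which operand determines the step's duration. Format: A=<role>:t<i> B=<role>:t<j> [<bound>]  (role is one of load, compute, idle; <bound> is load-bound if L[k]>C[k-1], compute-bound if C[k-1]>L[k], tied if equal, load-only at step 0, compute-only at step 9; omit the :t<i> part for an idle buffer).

step 4: A=load:t4 B=compute:t3 [tied]

k=0 load=t0/8c comp=- wait=8 total=8
k=1 load=t1/7c comp=t0/7c wait=7 total=15
k=2 load=t2/9c comp=t1/2c wait=9 total=24
k=3 load=t3/7c comp=t2/6c wait=7 total=31
k=4 load=t4/3c comp=t3/3c wait=3 total=34
k=5 load=t5/4c comp=t4/7c wait=7 total=41
k=6 load=t6/9c comp=t5/8c wait=9 total=50
k=7 load=t7/8c comp=t6/7c wait=8 total=58
k=8 load=t8/3c comp=t7/6c wait=6 total=64
k=9 load=- comp=t8/7c wait=7 total=71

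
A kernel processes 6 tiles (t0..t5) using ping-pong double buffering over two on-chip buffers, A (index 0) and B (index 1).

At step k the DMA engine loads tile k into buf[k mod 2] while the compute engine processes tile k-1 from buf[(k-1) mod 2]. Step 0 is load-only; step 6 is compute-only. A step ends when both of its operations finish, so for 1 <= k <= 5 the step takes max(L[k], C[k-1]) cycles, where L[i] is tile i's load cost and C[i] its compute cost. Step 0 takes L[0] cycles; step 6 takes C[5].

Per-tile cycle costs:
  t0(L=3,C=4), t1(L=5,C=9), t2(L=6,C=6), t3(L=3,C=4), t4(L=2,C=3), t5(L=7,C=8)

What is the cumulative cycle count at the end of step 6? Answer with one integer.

[0] DMA t0→A (3c) ∥ CU idle ⇒ 3c, clock 3
[1] DMA t1→B (5c) ∥ CU A:t0 (4c) ⇒ 5c, clock 8
[2] DMA t2→A (6c) ∥ CU B:t1 (9c) ⇒ 9c, clock 17
[3] DMA t3→B (3c) ∥ CU A:t2 (6c) ⇒ 6c, clock 23
[4] DMA t4→A (2c) ∥ CU B:t3 (4c) ⇒ 4c, clock 27
[5] DMA t5→B (7c) ∥ CU A:t4 (3c) ⇒ 7c, clock 34
[6] DMA idle ∥ CU B:t5 (8c) ⇒ 8c, clock 42

end_cycle[6] = 42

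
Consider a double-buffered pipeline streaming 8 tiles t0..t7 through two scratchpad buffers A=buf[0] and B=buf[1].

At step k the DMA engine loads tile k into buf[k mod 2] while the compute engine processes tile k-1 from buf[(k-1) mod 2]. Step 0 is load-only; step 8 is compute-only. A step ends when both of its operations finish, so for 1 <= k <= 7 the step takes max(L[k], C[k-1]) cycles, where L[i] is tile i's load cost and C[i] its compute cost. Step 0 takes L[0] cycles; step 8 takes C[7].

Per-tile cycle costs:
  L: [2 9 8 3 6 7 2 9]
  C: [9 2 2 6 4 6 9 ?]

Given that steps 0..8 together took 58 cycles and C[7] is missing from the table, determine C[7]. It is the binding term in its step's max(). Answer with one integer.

step 0 | dur = L[0]=2 = 2
step 1 | dur = max(L[1]=9, C[0]=9) = 9
step 2 | dur = max(L[2]=8, C[1]=2) = 8
step 3 | dur = max(L[3]=3, C[2]=2) = 3
step 4 | dur = max(L[4]=6, C[3]=6) = 6
step 5 | dur = max(L[5]=7, C[4]=4) = 7
step 6 | dur = max(L[6]=2, C[5]=6) = 6
step 7 | dur = max(L[7]=9, C[6]=9) = 9
step 8 | dur = C[7]=? = C[7]  (unknown; binding)
sum of known step durations = 50
dur[8] = total - known = 58 - 50 = 8
C[7] is the binding max in step 8, so C[7] = dur[8] = 8

C[7] = 8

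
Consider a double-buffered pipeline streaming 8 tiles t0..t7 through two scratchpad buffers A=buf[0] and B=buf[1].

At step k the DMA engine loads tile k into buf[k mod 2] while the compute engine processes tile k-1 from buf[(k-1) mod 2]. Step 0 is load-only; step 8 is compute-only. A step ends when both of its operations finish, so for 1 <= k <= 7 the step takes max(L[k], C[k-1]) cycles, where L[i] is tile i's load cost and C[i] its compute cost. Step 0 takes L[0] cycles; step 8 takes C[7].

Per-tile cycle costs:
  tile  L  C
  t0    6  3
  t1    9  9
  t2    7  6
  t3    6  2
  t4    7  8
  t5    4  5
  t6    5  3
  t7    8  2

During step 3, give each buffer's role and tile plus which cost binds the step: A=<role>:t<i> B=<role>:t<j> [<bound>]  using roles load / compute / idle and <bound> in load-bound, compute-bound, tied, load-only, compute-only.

step 3: A=compute:t2 B=load:t3 [tied]

k=0 load=t0/6c comp=- wait=6 total=6
k=1 load=t1/9c comp=t0/3c wait=9 total=15
k=2 load=t2/7c comp=t1/9c wait=9 total=24
k=3 load=t3/6c comp=t2/6c wait=6 total=30
k=4 load=t4/7c comp=t3/2c wait=7 total=37
k=5 load=t5/4c comp=t4/8c wait=8 total=45
k=6 load=t6/5c comp=t5/5c wait=5 total=50
k=7 load=t7/8c comp=t6/3c wait=8 total=58
k=8 load=- comp=t7/2c wait=2 total=60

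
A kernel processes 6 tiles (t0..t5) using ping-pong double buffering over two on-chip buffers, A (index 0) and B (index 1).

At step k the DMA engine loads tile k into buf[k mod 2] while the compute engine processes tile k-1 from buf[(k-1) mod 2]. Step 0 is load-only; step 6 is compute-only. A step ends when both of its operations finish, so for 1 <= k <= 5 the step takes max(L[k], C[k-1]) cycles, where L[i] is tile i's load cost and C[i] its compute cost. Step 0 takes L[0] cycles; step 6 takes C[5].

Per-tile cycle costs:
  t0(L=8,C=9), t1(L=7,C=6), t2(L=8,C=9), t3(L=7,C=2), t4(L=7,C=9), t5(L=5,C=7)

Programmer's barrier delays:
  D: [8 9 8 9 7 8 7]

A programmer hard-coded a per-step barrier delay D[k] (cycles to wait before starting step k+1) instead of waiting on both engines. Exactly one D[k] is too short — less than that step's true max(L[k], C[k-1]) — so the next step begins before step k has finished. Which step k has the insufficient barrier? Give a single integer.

hazard at step 5

k=0 barrier L[0]=8→8c, D[0]=8 ok
k=1 barrier max(L[1]=7,C[0]=9)→9c, D[1]=9 ok
k=2 barrier max(L[2]=8,C[1]=6)→8c, D[2]=8 ok
k=3 barrier max(L[3]=7,C[2]=9)→9c, D[3]=9 ok
k=4 barrier max(L[4]=7,C[3]=2)→7c, D[4]=7 ok
k=5 barrier max(L[5]=5,C[4]=9)→9c, D[5]=8 SHORT
k=6 barrier C[5]=7→7c, D[6]=7 ok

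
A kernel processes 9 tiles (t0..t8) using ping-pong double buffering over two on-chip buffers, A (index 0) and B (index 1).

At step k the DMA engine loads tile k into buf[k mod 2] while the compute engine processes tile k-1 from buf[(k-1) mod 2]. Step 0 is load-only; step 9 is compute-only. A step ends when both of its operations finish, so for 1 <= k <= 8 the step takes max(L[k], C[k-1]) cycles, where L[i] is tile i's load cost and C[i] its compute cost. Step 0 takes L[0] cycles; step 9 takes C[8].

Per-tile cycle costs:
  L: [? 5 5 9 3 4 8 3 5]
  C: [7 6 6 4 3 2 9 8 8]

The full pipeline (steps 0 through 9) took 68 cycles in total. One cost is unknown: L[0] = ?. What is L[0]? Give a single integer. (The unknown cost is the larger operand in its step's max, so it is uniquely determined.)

L[0] = 5

step 0: dur = L[0]=? = L[0]  (unknown; binding)
step 1: dur = max(L[1]=5, C[0]=7) = 7
step 2: dur = max(L[2]=5, C[1]=6) = 6
step 3: dur = max(L[3]=9, C[2]=6) = 9
step 4: dur = max(L[4]=3, C[3]=4) = 4
step 5: dur = max(L[5]=4, C[4]=3) = 4
step 6: dur = max(L[6]=8, C[5]=2) = 8
step 7: dur = max(L[7]=3, C[6]=9) = 9
step 8: dur = max(L[8]=5, C[7]=8) = 8
step 9: dur = C[8]=8 = 8
sum of known step durations = 63
dur[0] = total - known = 68 - 63 = 5
L[0] is the binding max in step 0, so L[0] = dur[0] = 5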